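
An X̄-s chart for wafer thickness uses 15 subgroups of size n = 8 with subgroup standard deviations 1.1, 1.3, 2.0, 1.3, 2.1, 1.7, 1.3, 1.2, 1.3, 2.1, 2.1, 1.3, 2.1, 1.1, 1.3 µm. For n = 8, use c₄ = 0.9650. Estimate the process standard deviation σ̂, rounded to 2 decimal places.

1.61

s̄ = (1.1 + 1.3 + 2.0 + 1.3 + 2.1 + 1.7 + 1.3 + 1.2 + 1.3 + 2.1 + 2.1 + 1.3 + 2.1 + 1.1 + 1.3) / 15 = 1.5533
σ̂ = s̄ / c₄ = 1.5533 / 0.9650 = 1.6097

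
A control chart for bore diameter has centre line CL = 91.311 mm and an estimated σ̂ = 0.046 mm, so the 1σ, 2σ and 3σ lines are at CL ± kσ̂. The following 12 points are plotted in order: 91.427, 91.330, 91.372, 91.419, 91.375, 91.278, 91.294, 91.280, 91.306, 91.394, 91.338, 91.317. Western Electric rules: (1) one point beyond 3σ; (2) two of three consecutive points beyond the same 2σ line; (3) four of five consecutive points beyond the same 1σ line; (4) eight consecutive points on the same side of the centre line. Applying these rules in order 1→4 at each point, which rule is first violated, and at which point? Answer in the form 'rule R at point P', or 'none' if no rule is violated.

rule 3 at point 5

Zone of each point (C = within 1σ̂, B = 1σ̂–2σ̂, A = 2σ̂–3σ̂, * = beyond 3σ̂; sign = side of CL): 1:+A, 2:+C, 3:+B, 4:+A, 5:+B, 6:-C, 7:-C, 8:-C, 9:-C, 10:+B, 11:+C, 12:+C
Rule 3 (four of five consecutive points beyond the same 1σ limit) is satisfied at point 5.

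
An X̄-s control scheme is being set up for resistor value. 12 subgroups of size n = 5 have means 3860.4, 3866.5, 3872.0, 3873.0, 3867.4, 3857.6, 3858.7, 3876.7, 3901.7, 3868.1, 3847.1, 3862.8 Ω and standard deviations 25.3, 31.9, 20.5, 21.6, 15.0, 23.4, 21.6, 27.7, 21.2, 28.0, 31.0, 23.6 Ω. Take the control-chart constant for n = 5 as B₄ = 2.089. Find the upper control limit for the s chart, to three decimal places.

50.623

s̄ = (25.3 + 31.9 + 20.5 + 21.6 + 15.0 + 23.4 + 21.6 + 27.7 + 21.2 + 28.0 + 31.0 + 23.6) / 12 = 24.2333
UCL_s = B₄·s̄ = 2.089 × 24.2333 = 50.6234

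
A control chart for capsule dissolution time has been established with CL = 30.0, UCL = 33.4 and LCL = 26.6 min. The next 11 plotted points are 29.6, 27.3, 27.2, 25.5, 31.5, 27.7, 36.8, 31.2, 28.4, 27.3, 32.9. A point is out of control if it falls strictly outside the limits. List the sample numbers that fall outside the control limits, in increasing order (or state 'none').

4, 7

Compare each point to [26.6, 33.4]: sample 4 = 25.5 < LCL; sample 7 = 36.8 > UCL.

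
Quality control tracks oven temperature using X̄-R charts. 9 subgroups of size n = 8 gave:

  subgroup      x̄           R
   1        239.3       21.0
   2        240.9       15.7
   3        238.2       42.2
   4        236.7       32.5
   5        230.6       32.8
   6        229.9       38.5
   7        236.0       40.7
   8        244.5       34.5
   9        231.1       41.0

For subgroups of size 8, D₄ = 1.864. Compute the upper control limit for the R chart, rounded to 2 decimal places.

61.91

R̄ = (21.0 + 15.7 + 42.2 + 32.5 + 32.8 + 38.5 + 40.7 + 34.5 + 41.0) / 9 = 298.9000 / 9 = 33.2111
UCL_R = D₄·R̄ = 1.864 × 33.2111 = 61.9055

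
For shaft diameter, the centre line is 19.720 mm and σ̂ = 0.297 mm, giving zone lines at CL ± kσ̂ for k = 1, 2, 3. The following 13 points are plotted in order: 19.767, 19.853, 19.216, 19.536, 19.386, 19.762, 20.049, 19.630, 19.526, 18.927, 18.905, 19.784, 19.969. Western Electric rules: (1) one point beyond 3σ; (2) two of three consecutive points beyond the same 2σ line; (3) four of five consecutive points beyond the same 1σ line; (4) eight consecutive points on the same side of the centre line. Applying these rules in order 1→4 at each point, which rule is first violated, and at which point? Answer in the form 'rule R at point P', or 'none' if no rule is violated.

Zone of each point (C = within 1σ̂, B = 1σ̂–2σ̂, A = 2σ̂–3σ̂, * = beyond 3σ̂; sign = side of CL): 1:+C, 2:+C, 3:-B, 4:-C, 5:-B, 6:+C, 7:+B, 8:-C, 9:-C, 10:-A, 11:-A, 12:+C, 13:+C
Rule 2 (two of three consecutive points beyond the same 2σ limit) is satisfied at point 11.

rule 2 at point 11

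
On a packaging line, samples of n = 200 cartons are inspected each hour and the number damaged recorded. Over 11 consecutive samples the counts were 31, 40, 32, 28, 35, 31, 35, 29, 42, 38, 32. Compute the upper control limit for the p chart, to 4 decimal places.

p̄ = Σdᵢ / (k·n) = 373 / (11 × 200) = 0.16955
UCL = p̄ + 3·√(p̄(1−p̄)/n) = 0.16955 + 3 × √(0.16955×0.83045/200) = 0.16955 + 3 × 0.02653 = 0.24914

0.2491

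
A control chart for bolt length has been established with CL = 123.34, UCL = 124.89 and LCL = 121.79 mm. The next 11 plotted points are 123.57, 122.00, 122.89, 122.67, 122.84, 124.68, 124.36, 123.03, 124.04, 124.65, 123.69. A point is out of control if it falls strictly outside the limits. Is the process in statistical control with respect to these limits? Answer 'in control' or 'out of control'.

in control

All 11 points lie within [121.79, 124.89].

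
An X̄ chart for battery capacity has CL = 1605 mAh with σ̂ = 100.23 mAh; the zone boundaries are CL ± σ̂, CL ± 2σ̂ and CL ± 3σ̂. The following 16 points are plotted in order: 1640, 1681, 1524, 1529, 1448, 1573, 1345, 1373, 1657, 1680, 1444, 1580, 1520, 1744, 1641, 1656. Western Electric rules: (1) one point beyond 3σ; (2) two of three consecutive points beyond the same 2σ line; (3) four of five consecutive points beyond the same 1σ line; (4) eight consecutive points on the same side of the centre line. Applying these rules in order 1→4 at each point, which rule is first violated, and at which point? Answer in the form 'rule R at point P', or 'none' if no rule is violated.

rule 2 at point 8

Zone of each point (C = within 1σ̂, B = 1σ̂–2σ̂, A = 2σ̂–3σ̂, * = beyond 3σ̂; sign = side of CL): 1:+C, 2:+C, 3:-C, 4:-C, 5:-B, 6:-C, 7:-A, 8:-A, 9:+C, 10:+C, 11:-B, 12:-C, 13:-C, 14:+B, 15:+C, 16:+C
Rule 2 (two of three consecutive points beyond the same 2σ limit) is satisfied at point 8.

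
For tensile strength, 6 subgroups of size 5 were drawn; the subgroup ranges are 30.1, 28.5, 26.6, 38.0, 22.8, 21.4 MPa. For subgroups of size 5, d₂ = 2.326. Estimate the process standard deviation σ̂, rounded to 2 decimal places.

R̄ = (30.1 + 28.5 + 26.6 + 38.0 + 22.8 + 21.4) / 6 = 27.9000
σ̂ = R̄ / d₂ = 27.9000 / 2.326 = 11.9948

11.99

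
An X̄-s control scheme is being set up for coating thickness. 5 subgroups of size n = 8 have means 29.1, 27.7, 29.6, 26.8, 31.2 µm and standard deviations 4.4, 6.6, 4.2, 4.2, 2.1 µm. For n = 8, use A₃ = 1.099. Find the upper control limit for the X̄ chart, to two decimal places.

33.61

X̄̄ = (29.1 + 27.7 + 29.6 + 26.8 + 31.2) / 5 = 28.8800
s̄ = (4.4 + 6.6 + 4.2 + 4.2 + 2.1) / 5 = 4.3000
UCL = X̄̄ + A₃·s̄ = 28.8800 + 1.099 × 4.3000 = 33.6057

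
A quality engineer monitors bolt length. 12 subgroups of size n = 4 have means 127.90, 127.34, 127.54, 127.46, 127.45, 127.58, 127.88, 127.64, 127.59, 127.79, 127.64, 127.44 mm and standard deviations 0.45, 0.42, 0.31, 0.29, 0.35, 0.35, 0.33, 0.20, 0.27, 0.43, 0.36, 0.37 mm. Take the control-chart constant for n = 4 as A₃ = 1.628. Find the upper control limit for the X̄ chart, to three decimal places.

128.164

X̄̄ = (127.90 + 127.34 + 127.54 + 127.46 + 127.45 + 127.58 + 127.88 + 127.64 + 127.59 + 127.79 + 127.64 + 127.44) / 12 = 127.6042
s̄ = (0.45 + 0.42 + 0.31 + 0.29 + 0.35 + 0.35 + 0.33 + 0.20 + 0.27 + 0.43 + 0.36 + 0.37) / 12 = 0.3442
UCL = X̄̄ + A₃·s̄ = 127.6042 + 1.628 × 0.3442 = 128.1645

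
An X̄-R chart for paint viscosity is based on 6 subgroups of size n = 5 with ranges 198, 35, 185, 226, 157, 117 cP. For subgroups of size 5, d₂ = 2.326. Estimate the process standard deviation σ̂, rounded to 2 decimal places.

R̄ = (198 + 35 + 185 + 226 + 157 + 117) / 6 = 153.0000
σ̂ = R̄ / d₂ = 153.0000 / 2.326 = 65.7782

65.78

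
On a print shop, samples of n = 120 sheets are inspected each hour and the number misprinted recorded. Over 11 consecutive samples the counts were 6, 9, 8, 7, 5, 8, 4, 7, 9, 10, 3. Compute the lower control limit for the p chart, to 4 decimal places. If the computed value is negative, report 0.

0.0000

p̄ = Σdᵢ / (k·n) = 76 / (11 × 120) = 0.05758
LCL = p̄ − 3·√(p̄(1−p̄)/n) = 0.05758 − 3 × 0.02126 = -0.00622 → 0 (negative, so LCL = 0)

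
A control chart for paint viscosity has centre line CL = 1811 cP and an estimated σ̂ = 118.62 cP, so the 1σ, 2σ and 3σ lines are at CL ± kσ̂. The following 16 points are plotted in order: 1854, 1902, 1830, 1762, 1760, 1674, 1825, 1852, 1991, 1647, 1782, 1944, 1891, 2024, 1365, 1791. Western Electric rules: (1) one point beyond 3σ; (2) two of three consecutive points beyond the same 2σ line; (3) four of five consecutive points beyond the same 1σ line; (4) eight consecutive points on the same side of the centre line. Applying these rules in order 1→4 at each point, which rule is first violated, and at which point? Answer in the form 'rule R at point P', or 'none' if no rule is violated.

rule 1 at point 15

Zone of each point (C = within 1σ̂, B = 1σ̂–2σ̂, A = 2σ̂–3σ̂, * = beyond 3σ̂; sign = side of CL): 1:+C, 2:+C, 3:+C, 4:-C, 5:-C, 6:-B, 7:+C, 8:+C, 9:+B, 10:-B, 11:-C, 12:+B, 13:+C, 14:+B, 15:-*, 16:-C
Rule 1 (one point beyond the 3σ limits) is satisfied at point 15.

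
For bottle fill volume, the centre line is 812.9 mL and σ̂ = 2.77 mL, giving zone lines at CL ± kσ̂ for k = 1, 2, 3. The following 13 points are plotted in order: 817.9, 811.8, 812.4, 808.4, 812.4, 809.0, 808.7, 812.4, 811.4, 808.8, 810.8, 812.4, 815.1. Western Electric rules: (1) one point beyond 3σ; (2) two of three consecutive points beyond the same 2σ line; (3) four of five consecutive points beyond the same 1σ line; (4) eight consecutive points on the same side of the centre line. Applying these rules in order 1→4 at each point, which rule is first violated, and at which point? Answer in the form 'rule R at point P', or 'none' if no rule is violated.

rule 4 at point 9

Zone of each point (C = within 1σ̂, B = 1σ̂–2σ̂, A = 2σ̂–3σ̂, * = beyond 3σ̂; sign = side of CL): 1:+B, 2:-C, 3:-C, 4:-B, 5:-C, 6:-B, 7:-B, 8:-C, 9:-C, 10:-B, 11:-C, 12:-C, 13:+C
Rule 4 (eight consecutive points on the same side of the centre line) is satisfied at point 9.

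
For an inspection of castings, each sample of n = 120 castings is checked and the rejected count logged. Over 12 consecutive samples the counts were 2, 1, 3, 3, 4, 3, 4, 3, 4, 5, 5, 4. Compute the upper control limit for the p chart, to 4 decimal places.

0.0740

p̄ = Σdᵢ / (k·n) = 41 / (12 × 120) = 0.02847
UCL = p̄ + 3·√(p̄(1−p̄)/n) = 0.02847 + 3 × √(0.02847×0.97153/120) = 0.02847 + 3 × 0.01518 = 0.07402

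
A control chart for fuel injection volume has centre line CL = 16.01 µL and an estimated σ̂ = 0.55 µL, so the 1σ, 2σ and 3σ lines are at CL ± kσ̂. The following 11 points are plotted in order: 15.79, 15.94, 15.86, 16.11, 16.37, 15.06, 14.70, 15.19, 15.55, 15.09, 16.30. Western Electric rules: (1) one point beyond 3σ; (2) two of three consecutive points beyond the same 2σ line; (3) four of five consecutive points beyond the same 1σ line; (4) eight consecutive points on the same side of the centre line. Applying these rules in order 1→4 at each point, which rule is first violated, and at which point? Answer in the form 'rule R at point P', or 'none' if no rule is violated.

rule 3 at point 10

Zone of each point (C = within 1σ̂, B = 1σ̂–2σ̂, A = 2σ̂–3σ̂, * = beyond 3σ̂; sign = side of CL): 1:-C, 2:-C, 3:-C, 4:+C, 5:+C, 6:-B, 7:-A, 8:-B, 9:-C, 10:-B, 11:+C
Rule 3 (four of five consecutive points beyond the same 1σ limit) is satisfied at point 10.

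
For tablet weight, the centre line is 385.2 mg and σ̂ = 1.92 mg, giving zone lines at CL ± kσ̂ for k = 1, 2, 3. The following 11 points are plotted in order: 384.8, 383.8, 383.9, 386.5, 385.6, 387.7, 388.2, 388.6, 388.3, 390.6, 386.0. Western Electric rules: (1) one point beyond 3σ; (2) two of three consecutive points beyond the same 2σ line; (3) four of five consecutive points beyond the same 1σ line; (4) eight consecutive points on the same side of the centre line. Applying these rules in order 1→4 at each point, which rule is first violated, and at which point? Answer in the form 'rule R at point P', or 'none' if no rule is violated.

rule 3 at point 9

Zone of each point (C = within 1σ̂, B = 1σ̂–2σ̂, A = 2σ̂–3σ̂, * = beyond 3σ̂; sign = side of CL): 1:-C, 2:-C, 3:-C, 4:+C, 5:+C, 6:+B, 7:+B, 8:+B, 9:+B, 10:+A, 11:+C
Rule 3 (four of five consecutive points beyond the same 1σ limit) is satisfied at point 9.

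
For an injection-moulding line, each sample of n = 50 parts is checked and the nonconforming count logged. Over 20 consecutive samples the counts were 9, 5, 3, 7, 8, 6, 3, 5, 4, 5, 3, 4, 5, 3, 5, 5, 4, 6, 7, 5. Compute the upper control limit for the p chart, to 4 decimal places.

0.2304

p̄ = Σdᵢ / (k·n) = 102 / (20 × 50) = 0.10200
UCL = p̄ + 3·√(p̄(1−p̄)/n) = 0.10200 + 3 × √(0.10200×0.89800/50) = 0.10200 + 3 × 0.04280 = 0.23040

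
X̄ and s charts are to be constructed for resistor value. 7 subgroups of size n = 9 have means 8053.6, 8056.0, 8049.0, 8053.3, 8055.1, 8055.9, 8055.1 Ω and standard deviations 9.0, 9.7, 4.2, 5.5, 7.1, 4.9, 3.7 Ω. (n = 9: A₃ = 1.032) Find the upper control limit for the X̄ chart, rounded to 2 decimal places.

8060.50

X̄̄ = (8053.6 + 8056.0 + 8049.0 + 8053.3 + 8055.1 + 8055.9 + 8055.1) / 7 = 8054.0000
s̄ = (9.0 + 9.7 + 4.2 + 5.5 + 7.1 + 4.9 + 3.7) / 7 = 6.3000
UCL = X̄̄ + A₃·s̄ = 8054.0000 + 1.032 × 6.3000 = 8060.5016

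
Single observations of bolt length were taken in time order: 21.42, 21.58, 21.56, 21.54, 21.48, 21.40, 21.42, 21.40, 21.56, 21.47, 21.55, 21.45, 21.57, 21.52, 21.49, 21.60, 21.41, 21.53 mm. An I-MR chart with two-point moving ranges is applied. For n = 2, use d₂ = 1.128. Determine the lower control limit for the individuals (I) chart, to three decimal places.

21.274

X̄ = (21.42 + 21.58 + 21.56 + 21.54 + 21.48 + 21.40 + 21.42 + 21.40 + 21.56 + 21.47 + 21.55 + 21.45 + 21.57 + 21.52 + 21.49 + 21.60 + 21.41 + 21.53) / 18 = 21.4972
Moving ranges: 0.16, 0.02, 0.02, 0.06, 0.08, 0.02, 0.02, 0.16, 0.09, 0.08, 0.10, 0.12, 0.05, 0.03, 0.11, 0.19, 0.12; M̄R̄ = 1.4300 / 17 = 0.0841
LCL = X̄ − 3·M̄R̄/d₂ = 21.4972 − 3 × 0.0841 / 1.128 = 21.2735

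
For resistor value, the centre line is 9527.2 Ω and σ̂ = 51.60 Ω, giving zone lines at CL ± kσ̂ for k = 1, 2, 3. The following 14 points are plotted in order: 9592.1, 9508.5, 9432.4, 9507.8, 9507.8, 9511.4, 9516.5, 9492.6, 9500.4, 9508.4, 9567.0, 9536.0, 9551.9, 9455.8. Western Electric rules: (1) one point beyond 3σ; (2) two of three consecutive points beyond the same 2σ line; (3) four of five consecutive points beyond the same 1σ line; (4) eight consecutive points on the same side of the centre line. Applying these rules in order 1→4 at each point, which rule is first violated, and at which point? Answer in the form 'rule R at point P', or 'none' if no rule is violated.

rule 4 at point 9

Zone of each point (C = within 1σ̂, B = 1σ̂–2σ̂, A = 2σ̂–3σ̂, * = beyond 3σ̂; sign = side of CL): 1:+B, 2:-C, 3:-B, 4:-C, 5:-C, 6:-C, 7:-C, 8:-C, 9:-C, 10:-C, 11:+C, 12:+C, 13:+C, 14:-B
Rule 4 (eight consecutive points on the same side of the centre line) is satisfied at point 9.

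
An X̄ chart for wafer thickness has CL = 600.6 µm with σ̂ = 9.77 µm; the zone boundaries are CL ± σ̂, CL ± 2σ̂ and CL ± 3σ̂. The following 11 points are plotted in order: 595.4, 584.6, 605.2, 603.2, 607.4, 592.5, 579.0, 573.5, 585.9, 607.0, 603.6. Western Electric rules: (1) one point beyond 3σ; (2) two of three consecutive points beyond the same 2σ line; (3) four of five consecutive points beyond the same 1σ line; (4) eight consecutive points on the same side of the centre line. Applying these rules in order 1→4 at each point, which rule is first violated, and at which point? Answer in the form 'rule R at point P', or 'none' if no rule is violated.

rule 2 at point 8

Zone of each point (C = within 1σ̂, B = 1σ̂–2σ̂, A = 2σ̂–3σ̂, * = beyond 3σ̂; sign = side of CL): 1:-C, 2:-B, 3:+C, 4:+C, 5:+C, 6:-C, 7:-A, 8:-A, 9:-B, 10:+C, 11:+C
Rule 2 (two of three consecutive points beyond the same 2σ limit) is satisfied at point 8.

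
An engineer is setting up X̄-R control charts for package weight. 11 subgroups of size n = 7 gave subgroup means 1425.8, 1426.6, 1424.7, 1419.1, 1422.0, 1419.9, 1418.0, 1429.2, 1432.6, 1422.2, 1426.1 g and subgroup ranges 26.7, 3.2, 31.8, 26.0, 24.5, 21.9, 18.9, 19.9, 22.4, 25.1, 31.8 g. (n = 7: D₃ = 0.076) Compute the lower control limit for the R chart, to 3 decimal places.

R̄ = (26.7 + 3.2 + 31.8 + 26.0 + 24.5 + 21.9 + 18.9 + 19.9 + 22.4 + 25.1 + 31.8) / 11 = 252.2000 / 11 = 22.9273
LCL_R = D₃·R̄ = 0.076 × 22.9273 = 1.7425

1.742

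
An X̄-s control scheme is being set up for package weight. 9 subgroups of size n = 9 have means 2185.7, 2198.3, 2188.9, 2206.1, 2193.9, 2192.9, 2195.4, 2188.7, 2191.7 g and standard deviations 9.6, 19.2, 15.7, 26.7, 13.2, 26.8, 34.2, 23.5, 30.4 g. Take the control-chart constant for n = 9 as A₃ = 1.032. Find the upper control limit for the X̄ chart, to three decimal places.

2216.364

X̄̄ = (2185.7 + 2198.3 + 2188.9 + 2206.1 + 2193.9 + 2192.9 + 2195.4 + 2188.7 + 2191.7) / 9 = 2193.5111
s̄ = (9.6 + 19.2 + 15.7 + 26.7 + 13.2 + 26.8 + 34.2 + 23.5 + 30.4) / 9 = 22.1444
UCL = X̄̄ + A₃·s̄ = 2193.5111 + 1.032 × 22.1444 = 2216.3642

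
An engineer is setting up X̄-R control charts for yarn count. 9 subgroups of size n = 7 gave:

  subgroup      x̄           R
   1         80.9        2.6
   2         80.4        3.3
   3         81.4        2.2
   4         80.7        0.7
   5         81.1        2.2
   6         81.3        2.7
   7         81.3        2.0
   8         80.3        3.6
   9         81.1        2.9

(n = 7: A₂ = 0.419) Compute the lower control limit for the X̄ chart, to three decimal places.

X̄̄ = (80.9 + 80.4 + 81.4 + 80.7 + 81.1 + 81.3 + 81.3 + 80.3 + 81.1) / 9 = 728.5000 / 9 = 80.9444
R̄ = (2.6 + 3.3 + 2.2 + 0.7 + 2.2 + 2.7 + 2.0 + 3.6 + 2.9) / 9 = 22.2000 / 9 = 2.4667
LCL = X̄̄ − A₂·R̄ = 80.9444 − 0.419 × 2.4667 = 79.9109

79.911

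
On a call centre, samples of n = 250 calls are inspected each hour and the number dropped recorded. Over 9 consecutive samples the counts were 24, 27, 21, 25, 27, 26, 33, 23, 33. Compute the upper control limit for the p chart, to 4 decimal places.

0.1647

p̄ = Σdᵢ / (k·n) = 239 / (9 × 250) = 0.10622
UCL = p̄ + 3·√(p̄(1−p̄)/n) = 0.10622 + 3 × √(0.10622×0.89378/250) = 0.10622 + 3 × 0.01949 = 0.16468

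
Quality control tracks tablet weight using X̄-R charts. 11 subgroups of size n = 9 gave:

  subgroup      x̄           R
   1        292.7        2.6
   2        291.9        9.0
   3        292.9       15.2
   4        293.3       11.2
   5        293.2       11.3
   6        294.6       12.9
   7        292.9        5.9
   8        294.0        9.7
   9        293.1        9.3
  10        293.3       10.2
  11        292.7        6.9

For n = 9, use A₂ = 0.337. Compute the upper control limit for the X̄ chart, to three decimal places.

296.338

X̄̄ = (292.7 + 291.9 + 292.9 + 293.3 + 293.2 + 294.6 + 292.9 + 294.0 + 293.1 + 293.3 + 292.7) / 11 = 3224.6000 / 11 = 293.1455
R̄ = (2.6 + 9.0 + 15.2 + 11.2 + 11.3 + 12.9 + 5.9 + 9.7 + 9.3 + 10.2 + 6.9) / 11 = 104.2000 / 11 = 9.4727
UCL = X̄̄ + A₂·R̄ = 293.1455 + 0.337 × 9.4727 = 296.3378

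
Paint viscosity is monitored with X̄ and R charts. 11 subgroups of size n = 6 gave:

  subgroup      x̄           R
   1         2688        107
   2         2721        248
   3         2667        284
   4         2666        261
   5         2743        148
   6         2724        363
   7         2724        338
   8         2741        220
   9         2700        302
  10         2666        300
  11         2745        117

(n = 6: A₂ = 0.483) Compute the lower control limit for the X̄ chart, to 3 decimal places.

2589.700

X̄̄ = (2688 + 2721 + 2667 + 2666 + 2743 + 2724 + 2724 + 2741 + 2700 + 2666 + 2745) / 11 = 29785.0000 / 11 = 2707.7273
R̄ = (107 + 248 + 284 + 261 + 148 + 363 + 338 + 220 + 302 + 300 + 117) / 11 = 2688.0000 / 11 = 244.3636
LCL = X̄̄ − A₂·R̄ = 2707.7273 − 0.483 × 244.3636 = 2589.6996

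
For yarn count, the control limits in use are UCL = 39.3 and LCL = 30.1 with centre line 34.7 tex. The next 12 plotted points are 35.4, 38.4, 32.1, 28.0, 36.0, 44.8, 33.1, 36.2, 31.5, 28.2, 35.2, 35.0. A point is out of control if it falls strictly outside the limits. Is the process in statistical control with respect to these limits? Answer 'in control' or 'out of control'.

out of control

Compare each point to [30.1, 39.3]: sample 4 = 28.0 < LCL; sample 6 = 44.8 > UCL; sample 10 = 28.2 < LCL.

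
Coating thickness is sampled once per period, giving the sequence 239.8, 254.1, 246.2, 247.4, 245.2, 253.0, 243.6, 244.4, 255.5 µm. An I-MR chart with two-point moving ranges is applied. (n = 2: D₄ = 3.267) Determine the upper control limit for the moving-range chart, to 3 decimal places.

Moving ranges: 14.3, 7.9, 1.2, 2.2, 7.8, 9.4, 0.8, 11.1; M̄R̄ = 54.7000 / 8 = 6.8375
UCL_MR = D₄·M̄R̄ = 3.267 × 6.8375 = 22.3381

22.338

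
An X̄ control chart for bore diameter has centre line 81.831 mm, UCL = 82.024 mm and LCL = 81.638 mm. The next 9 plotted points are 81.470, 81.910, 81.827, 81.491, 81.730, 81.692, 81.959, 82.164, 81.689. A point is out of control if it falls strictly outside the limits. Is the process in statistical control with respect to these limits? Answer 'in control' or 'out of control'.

Compare each point to [81.638, 82.024]: sample 1 = 81.470 < LCL; sample 4 = 81.491 < LCL; sample 8 = 82.164 > UCL.

out of control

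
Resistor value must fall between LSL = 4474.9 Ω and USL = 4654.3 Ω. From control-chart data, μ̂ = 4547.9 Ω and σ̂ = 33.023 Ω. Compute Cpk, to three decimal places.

0.737

Cpu = (USL − μ̂) / (3σ̂) = (4654.3 − 4547.9) / (3 × 33.023) = 1.0740; Cpl = (μ̂ − LSL) / (3σ̂) = (4547.9 − 4474.9) / (3 × 33.023) = 0.7369; Cpk = min(Cpu, Cpl) = 0.7369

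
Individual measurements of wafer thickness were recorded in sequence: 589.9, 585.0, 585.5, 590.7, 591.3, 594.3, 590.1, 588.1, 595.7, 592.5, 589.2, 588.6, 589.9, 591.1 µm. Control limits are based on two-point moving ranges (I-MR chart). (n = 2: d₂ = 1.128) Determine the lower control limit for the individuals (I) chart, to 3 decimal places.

X̄ = (589.9 + 585.0 + 585.5 + 590.7 + 591.3 + 594.3 + 590.1 + 588.1 + 595.7 + 592.5 + 589.2 + 588.6 + 589.9 + 591.1) / 14 = 590.1357
Moving ranges: 4.9, 0.5, 5.2, 0.6, 3.0, 4.2, 2.0, 7.6, 3.2, 3.3, 0.6, 1.3, 1.2; M̄R̄ = 37.6000 / 13 = 2.8923
LCL = X̄ − 3·M̄R̄/d₂ = 590.1357 − 3 × 2.8923 / 1.128 = 582.4434

582.443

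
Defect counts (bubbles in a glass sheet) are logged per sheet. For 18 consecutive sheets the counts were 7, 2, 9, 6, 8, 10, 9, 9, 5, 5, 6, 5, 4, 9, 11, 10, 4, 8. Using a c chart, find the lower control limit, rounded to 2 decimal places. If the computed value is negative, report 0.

c̄ = (7 + 2 + 9 + 6 + 8 + 10 + 9 + 9 + 5 + 5 + 6 + 5 + 4 + 9 + 11 + 10 + 4 + 8) / 18 = 127 / 18 = 7.0556
LCL = c̄ − 3√c̄ = 7.0556 − 3 × 2.6562 = -0.9131 → 0 (cannot be negative)

0.00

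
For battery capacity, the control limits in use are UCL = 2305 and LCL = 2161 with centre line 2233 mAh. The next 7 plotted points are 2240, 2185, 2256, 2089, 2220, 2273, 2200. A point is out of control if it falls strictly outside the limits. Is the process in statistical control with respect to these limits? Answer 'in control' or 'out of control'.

Compare each point to [2161, 2305]: sample 4 = 2089 < LCL.

out of control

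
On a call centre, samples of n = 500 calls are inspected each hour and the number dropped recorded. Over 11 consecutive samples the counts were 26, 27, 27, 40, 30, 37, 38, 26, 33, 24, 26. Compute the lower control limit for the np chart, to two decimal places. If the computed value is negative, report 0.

14.34

p̄ = Σdᵢ / (k·n) = 334 / (11 × 500) = 0.06073
LCL = np̄ − 3·√(np̄(1−p̄)) = 30.3636 − 3 × 5.3404 = 14.3425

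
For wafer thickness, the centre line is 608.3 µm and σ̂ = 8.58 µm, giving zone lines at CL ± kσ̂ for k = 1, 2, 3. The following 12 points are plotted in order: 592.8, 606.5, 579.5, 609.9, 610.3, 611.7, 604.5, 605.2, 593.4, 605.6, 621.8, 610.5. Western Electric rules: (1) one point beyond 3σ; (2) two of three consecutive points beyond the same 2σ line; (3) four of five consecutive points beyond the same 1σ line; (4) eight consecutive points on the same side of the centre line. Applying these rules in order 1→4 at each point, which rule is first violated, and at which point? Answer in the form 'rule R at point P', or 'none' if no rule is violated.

Zone of each point (C = within 1σ̂, B = 1σ̂–2σ̂, A = 2σ̂–3σ̂, * = beyond 3σ̂; sign = side of CL): 1:-B, 2:-C, 3:-*, 4:+C, 5:+C, 6:+C, 7:-C, 8:-C, 9:-B, 10:-C, 11:+B, 12:+C
Rule 1 (one point beyond the 3σ limits) is satisfied at point 3.

rule 1 at point 3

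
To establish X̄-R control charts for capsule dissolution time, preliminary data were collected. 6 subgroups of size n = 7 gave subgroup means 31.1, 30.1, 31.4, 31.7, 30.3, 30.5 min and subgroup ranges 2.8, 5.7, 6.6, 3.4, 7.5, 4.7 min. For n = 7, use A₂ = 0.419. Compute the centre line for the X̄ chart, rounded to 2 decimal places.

30.85

X̄̄ = (31.1 + 30.1 + 31.4 + 31.7 + 30.3 + 30.5) / 6 = 185.1000 / 6 = 30.8500
CL = X̄̄ = 30.8500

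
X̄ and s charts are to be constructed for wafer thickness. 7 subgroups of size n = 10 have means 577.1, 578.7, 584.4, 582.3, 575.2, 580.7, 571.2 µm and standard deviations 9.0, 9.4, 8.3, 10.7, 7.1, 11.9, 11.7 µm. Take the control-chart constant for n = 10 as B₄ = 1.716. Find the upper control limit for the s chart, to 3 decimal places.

16.694

s̄ = (9.0 + 9.4 + 8.3 + 10.7 + 7.1 + 11.9 + 11.7) / 7 = 9.7286
UCL_s = B₄·s̄ = 1.716 × 9.7286 = 16.6942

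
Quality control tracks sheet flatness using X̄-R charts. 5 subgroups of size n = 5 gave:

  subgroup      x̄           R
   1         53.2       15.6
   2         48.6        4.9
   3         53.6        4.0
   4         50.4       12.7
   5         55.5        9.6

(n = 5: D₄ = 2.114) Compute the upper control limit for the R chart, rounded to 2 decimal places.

R̄ = (15.6 + 4.9 + 4.0 + 12.7 + 9.6) / 5 = 46.8000 / 5 = 9.3600
UCL_R = D₄·R̄ = 2.114 × 9.3600 = 19.7870

19.79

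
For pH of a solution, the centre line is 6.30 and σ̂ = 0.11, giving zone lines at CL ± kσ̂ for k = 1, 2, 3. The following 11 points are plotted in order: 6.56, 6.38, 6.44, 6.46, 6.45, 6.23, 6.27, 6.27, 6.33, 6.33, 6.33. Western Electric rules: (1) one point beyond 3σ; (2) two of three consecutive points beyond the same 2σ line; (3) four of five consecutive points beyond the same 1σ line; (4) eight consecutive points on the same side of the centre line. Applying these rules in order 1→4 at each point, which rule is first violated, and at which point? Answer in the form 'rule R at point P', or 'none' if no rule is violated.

Zone of each point (C = within 1σ̂, B = 1σ̂–2σ̂, A = 2σ̂–3σ̂, * = beyond 3σ̂; sign = side of CL): 1:+A, 2:+C, 3:+B, 4:+B, 5:+B, 6:-C, 7:-C, 8:-C, 9:+C, 10:+C, 11:+C
Rule 3 (four of five consecutive points beyond the same 1σ limit) is satisfied at point 5.

rule 3 at point 5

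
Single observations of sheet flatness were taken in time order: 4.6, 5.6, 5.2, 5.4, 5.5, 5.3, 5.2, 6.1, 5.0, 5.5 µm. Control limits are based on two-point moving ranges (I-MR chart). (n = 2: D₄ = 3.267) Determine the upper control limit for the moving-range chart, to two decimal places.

1.63

Moving ranges: 1.0, 0.4, 0.2, 0.1, 0.2, 0.1, 0.9, 1.1, 0.5; M̄R̄ = 4.5000 / 9 = 0.5000
UCL_MR = D₄·M̄R̄ = 3.267 × 0.5000 = 1.6335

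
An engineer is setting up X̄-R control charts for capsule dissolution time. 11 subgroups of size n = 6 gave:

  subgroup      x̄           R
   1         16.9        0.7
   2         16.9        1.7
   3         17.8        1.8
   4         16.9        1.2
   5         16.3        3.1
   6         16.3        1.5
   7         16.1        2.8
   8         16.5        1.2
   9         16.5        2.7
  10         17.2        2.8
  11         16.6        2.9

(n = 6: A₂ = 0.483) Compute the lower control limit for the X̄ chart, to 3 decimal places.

X̄̄ = (16.9 + 16.9 + 17.8 + 16.9 + 16.3 + 16.3 + 16.1 + 16.5 + 16.5 + 17.2 + 16.6) / 11 = 184.0000 / 11 = 16.7273
R̄ = (0.7 + 1.7 + 1.8 + 1.2 + 3.1 + 1.5 + 2.8 + 1.2 + 2.7 + 2.8 + 2.9) / 11 = 22.4000 / 11 = 2.0364
LCL = X̄̄ − A₂·R̄ = 16.7273 − 0.483 × 2.0364 = 15.7437

15.744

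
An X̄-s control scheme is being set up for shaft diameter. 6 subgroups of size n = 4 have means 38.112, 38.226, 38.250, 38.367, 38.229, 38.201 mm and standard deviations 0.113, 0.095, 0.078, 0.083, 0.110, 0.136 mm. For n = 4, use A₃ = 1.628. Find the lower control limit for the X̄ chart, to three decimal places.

X̄̄ = (38.112 + 38.226 + 38.250 + 38.367 + 38.229 + 38.201) / 6 = 38.2308
s̄ = (0.113 + 0.095 + 0.078 + 0.083 + 0.110 + 0.136) / 6 = 0.1025
LCL = X̄̄ − A₃·s̄ = 38.2308 − 1.628 × 0.1025 = 38.0640

38.064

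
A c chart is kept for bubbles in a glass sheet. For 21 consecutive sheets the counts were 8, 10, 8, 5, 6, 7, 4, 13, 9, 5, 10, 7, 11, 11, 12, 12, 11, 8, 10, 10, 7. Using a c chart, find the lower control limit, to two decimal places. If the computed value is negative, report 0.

c̄ = (8 + 10 + 8 + 5 + 6 + 7 + 4 + 13 + 9 + 5 + 10 + 7 + 11 + 11 + 12 + 12 + 11 + 8 + 10 + 10 + 7) / 21 = 184 / 21 = 8.7619
LCL = c̄ − 3√c̄ = 8.7619 − 3 × 2.9601 = -0.1182 → 0 (cannot be negative)

0.00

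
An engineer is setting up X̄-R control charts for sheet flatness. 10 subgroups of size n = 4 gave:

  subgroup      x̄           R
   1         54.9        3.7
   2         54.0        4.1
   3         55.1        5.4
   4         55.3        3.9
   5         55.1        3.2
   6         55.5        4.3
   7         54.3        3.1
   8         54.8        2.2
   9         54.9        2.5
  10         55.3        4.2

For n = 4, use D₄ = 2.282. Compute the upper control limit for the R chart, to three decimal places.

R̄ = (3.7 + 4.1 + 5.4 + 3.9 + 3.2 + 4.3 + 3.1 + 2.2 + 2.5 + 4.2) / 10 = 36.6000 / 10 = 3.6600
UCL_R = D₄·R̄ = 2.282 × 3.6600 = 8.3521

8.352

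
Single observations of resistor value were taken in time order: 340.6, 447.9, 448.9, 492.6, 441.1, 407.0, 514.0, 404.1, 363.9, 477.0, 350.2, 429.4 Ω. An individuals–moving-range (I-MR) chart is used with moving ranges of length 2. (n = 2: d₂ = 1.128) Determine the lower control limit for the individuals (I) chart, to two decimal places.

229.63

X̄ = (340.6 + 447.9 + 448.9 + 492.6 + 441.1 + 407.0 + 514.0 + 404.1 + 363.9 + 477.0 + 350.2 + 429.4) / 12 = 426.3917
Moving ranges: 107.3, 1.0, 43.7, 51.5, 34.1, 107.0, 109.9, 40.2, 113.1, 126.8, 79.2; M̄R̄ = 813.8000 / 11 = 73.9818
LCL = X̄ − 3·M̄R̄/d₂ = 426.3917 − 3 × 73.9818 / 1.128 = 229.6315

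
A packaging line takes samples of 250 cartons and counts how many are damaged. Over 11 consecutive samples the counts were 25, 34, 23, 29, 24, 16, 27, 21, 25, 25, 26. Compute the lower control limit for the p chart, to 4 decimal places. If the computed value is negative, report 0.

0.0431

p̄ = Σdᵢ / (k·n) = 275 / (11 × 250) = 0.10000
LCL = p̄ − 3·√(p̄(1−p̄)/n) = 0.10000 − 3 × 0.01897 = 0.04308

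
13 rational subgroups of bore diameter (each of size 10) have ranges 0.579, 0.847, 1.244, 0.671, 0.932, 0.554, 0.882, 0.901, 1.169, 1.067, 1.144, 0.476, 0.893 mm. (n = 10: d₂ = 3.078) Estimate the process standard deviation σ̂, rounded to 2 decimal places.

0.28

R̄ = (0.579 + 0.847 + 1.244 + 0.671 + 0.932 + 0.554 + 0.882 + 0.901 + 1.169 + 1.067 + 1.144 + 0.476 + 0.893) / 13 = 0.8738
σ̂ = R̄ / d₂ = 0.8738 / 3.078 = 0.2839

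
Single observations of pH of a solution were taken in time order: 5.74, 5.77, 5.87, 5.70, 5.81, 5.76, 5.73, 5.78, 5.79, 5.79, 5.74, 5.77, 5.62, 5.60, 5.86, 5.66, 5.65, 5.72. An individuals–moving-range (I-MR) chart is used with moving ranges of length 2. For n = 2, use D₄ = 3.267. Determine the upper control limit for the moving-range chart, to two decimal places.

Moving ranges: 0.03, 0.10, 0.17, 0.11, 0.05, 0.03, 0.05, 0.01, 0.00, 0.05, 0.03, 0.15, 0.02, 0.26, 0.20, 0.01, 0.07; M̄R̄ = 1.3400 / 17 = 0.0788
UCL_MR = D₄·M̄R̄ = 3.267 × 0.0788 = 0.2575

0.26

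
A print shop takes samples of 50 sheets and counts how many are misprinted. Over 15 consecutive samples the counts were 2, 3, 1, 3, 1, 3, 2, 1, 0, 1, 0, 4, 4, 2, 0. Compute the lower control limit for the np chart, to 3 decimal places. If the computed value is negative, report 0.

p̄ = Σdᵢ / (k·n) = 27 / (15 × 50) = 0.03600
LCL = np̄ − 3·√(np̄(1−p̄)) = 1.8000 − 3 × 1.3173 = -2.1518 → 0 (negative, so LCL = 0)

0.000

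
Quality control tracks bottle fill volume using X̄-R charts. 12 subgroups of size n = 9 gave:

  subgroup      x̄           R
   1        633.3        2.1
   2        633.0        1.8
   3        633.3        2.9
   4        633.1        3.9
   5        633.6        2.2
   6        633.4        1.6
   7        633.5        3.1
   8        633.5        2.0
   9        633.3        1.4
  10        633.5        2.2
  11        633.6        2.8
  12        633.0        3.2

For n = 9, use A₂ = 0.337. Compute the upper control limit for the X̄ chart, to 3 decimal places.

634.162

X̄̄ = (633.3 + 633.0 + 633.3 + 633.1 + 633.6 + 633.4 + 633.5 + 633.5 + 633.3 + 633.5 + 633.6 + 633.0) / 12 = 7600.1000 / 12 = 633.3417
R̄ = (2.1 + 1.8 + 2.9 + 3.9 + 2.2 + 1.6 + 3.1 + 2.0 + 1.4 + 2.2 + 2.8 + 3.2) / 12 = 29.2000 / 12 = 2.4333
UCL = X̄̄ + A₂·R̄ = 633.3417 + 0.337 × 2.4333 = 634.1617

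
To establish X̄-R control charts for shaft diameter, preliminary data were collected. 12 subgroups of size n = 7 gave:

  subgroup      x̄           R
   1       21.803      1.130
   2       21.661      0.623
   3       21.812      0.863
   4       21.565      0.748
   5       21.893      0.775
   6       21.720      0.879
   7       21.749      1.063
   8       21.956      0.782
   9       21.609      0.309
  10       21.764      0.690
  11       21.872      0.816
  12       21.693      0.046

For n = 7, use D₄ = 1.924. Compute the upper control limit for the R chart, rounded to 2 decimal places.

R̄ = (1.130 + 0.623 + 0.863 + 0.748 + 0.775 + 0.879 + 1.063 + 0.782 + 0.309 + 0.690 + 0.816 + 0.046) / 12 = 8.7240 / 12 = 0.7270
UCL_R = D₄·R̄ = 1.924 × 0.7270 = 1.3987

1.40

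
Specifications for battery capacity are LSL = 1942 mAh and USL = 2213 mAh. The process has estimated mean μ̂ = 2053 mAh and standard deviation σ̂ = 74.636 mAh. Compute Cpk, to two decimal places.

0.50

Cpu = (USL − μ̂) / (3σ̂) = (2213 − 2053) / (3 × 74.636) = 0.7146; Cpl = (μ̂ − LSL) / (3σ̂) = (2053 − 1942) / (3 × 74.636) = 0.4957; Cpk = min(Cpu, Cpl) = 0.4957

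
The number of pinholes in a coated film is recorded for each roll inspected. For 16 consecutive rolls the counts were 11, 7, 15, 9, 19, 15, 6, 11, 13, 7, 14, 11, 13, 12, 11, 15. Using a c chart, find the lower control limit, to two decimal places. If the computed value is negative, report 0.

1.50

c̄ = (11 + 7 + 15 + 9 + 19 + 15 + 6 + 11 + 13 + 7 + 14 + 11 + 13 + 12 + 11 + 15) / 16 = 189 / 16 = 11.8125
LCL = c̄ − 3√c̄ = 11.8125 − 3 × 3.4369 = 1.5017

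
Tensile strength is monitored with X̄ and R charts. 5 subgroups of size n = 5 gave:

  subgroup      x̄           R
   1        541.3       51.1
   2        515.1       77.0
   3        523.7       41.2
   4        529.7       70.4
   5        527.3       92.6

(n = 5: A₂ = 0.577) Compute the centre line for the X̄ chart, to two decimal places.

527.42

X̄̄ = (541.3 + 515.1 + 523.7 + 529.7 + 527.3) / 5 = 2637.1000 / 5 = 527.4200
CL = X̄̄ = 527.4200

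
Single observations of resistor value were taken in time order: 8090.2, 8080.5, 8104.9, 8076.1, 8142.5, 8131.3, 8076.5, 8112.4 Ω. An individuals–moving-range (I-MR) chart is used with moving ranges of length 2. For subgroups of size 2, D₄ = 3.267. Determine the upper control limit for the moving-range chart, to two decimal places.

107.90

Moving ranges: 9.7, 24.4, 28.8, 66.4, 11.2, 54.8, 35.9; M̄R̄ = 231.2000 / 7 = 33.0286
UCL_MR = D₄·M̄R̄ = 3.267 × 33.0286 = 107.9043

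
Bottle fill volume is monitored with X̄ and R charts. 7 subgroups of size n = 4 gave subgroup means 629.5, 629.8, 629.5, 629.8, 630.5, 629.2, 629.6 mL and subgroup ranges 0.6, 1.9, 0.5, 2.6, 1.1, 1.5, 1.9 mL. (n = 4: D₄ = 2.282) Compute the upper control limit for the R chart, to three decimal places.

3.293

R̄ = (0.6 + 1.9 + 0.5 + 2.6 + 1.1 + 1.5 + 1.9) / 7 = 10.1000 / 7 = 1.4429
UCL_R = D₄·R̄ = 2.282 × 1.4429 = 3.2926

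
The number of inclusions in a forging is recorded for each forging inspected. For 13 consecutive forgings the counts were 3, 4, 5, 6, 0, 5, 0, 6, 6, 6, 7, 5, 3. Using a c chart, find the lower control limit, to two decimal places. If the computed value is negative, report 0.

0.00

c̄ = (3 + 4 + 5 + 6 + 0 + 5 + 0 + 6 + 6 + 6 + 7 + 5 + 3) / 13 = 56 / 13 = 4.3077
LCL = c̄ − 3√c̄ = 4.3077 − 3 × 2.0755 = -1.9188 → 0 (cannot be negative)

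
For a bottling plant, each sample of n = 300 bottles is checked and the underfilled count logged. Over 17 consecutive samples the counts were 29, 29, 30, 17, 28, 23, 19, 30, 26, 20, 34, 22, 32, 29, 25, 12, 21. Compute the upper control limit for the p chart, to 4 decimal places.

p̄ = Σdᵢ / (k·n) = 426 / (17 × 300) = 0.08353
UCL = p̄ + 3·√(p̄(1−p̄)/n) = 0.08353 + 3 × √(0.08353×0.91647/300) = 0.08353 + 3 × 0.01597 = 0.13145

0.1315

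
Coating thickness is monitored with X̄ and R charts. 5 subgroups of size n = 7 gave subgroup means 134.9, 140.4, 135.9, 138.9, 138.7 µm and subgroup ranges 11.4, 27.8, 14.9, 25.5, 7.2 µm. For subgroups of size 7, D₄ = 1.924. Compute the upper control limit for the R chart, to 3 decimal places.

R̄ = (11.4 + 27.8 + 14.9 + 25.5 + 7.2) / 5 = 86.8000 / 5 = 17.3600
UCL_R = D₄·R̄ = 1.924 × 17.3600 = 33.4006

33.401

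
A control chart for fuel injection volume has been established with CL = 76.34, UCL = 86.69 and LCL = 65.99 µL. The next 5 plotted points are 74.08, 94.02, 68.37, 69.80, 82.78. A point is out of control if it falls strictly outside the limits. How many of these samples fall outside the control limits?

Compare each point to [65.99, 86.69]: sample 2 = 94.02 > UCL.

1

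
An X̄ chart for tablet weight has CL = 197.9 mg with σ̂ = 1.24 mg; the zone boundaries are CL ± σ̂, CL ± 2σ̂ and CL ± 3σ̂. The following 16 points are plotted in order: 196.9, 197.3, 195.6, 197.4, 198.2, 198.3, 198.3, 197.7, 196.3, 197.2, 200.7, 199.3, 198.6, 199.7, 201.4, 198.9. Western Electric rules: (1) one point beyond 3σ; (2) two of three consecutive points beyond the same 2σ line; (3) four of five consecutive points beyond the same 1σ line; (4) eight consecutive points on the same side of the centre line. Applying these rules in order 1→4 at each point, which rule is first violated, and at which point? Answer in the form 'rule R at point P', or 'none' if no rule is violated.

rule 3 at point 15

Zone of each point (C = within 1σ̂, B = 1σ̂–2σ̂, A = 2σ̂–3σ̂, * = beyond 3σ̂; sign = side of CL): 1:-C, 2:-C, 3:-B, 4:-C, 5:+C, 6:+C, 7:+C, 8:-C, 9:-B, 10:-C, 11:+A, 12:+B, 13:+C, 14:+B, 15:+A, 16:+C
Rule 3 (four of five consecutive points beyond the same 1σ limit) is satisfied at point 15.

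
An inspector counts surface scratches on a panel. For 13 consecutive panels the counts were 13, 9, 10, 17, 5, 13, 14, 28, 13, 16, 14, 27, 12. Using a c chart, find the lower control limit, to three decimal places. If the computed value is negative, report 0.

c̄ = (13 + 9 + 10 + 17 + 5 + 13 + 14 + 28 + 13 + 16 + 14 + 27 + 12) / 13 = 191 / 13 = 14.6923
LCL = c̄ − 3√c̄ = 14.6923 − 3 × 3.8331 = 3.1931

3.193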